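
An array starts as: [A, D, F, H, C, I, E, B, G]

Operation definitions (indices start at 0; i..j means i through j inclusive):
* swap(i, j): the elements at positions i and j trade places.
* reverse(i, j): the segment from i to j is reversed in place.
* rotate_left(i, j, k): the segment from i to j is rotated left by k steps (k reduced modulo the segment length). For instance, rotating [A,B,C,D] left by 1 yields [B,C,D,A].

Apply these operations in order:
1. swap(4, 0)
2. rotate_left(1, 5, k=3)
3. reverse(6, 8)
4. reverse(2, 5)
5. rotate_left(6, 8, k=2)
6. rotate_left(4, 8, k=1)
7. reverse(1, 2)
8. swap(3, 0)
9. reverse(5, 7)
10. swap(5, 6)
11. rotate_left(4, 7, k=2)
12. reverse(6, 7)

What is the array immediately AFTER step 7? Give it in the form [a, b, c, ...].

Answer: [C, H, A, F, I, E, G, B, D]

Derivation:
After 1 (swap(4, 0)): [C, D, F, H, A, I, E, B, G]
After 2 (rotate_left(1, 5, k=3)): [C, A, I, D, F, H, E, B, G]
After 3 (reverse(6, 8)): [C, A, I, D, F, H, G, B, E]
After 4 (reverse(2, 5)): [C, A, H, F, D, I, G, B, E]
After 5 (rotate_left(6, 8, k=2)): [C, A, H, F, D, I, E, G, B]
After 6 (rotate_left(4, 8, k=1)): [C, A, H, F, I, E, G, B, D]
After 7 (reverse(1, 2)): [C, H, A, F, I, E, G, B, D]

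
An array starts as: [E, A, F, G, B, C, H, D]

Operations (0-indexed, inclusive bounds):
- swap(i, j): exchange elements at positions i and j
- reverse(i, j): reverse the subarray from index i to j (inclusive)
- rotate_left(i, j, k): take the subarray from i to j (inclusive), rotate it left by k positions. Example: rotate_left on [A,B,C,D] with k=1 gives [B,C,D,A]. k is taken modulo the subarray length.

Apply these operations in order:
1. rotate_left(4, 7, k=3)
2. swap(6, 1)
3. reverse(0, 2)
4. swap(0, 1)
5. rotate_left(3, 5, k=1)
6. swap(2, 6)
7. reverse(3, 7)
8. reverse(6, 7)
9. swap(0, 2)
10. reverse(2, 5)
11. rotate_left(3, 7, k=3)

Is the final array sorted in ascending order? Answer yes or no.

After 1 (rotate_left(4, 7, k=3)): [E, A, F, G, D, B, C, H]
After 2 (swap(6, 1)): [E, C, F, G, D, B, A, H]
After 3 (reverse(0, 2)): [F, C, E, G, D, B, A, H]
After 4 (swap(0, 1)): [C, F, E, G, D, B, A, H]
After 5 (rotate_left(3, 5, k=1)): [C, F, E, D, B, G, A, H]
After 6 (swap(2, 6)): [C, F, A, D, B, G, E, H]
After 7 (reverse(3, 7)): [C, F, A, H, E, G, B, D]
After 8 (reverse(6, 7)): [C, F, A, H, E, G, D, B]
After 9 (swap(0, 2)): [A, F, C, H, E, G, D, B]
After 10 (reverse(2, 5)): [A, F, G, E, H, C, D, B]
After 11 (rotate_left(3, 7, k=3)): [A, F, G, D, B, E, H, C]

Answer: no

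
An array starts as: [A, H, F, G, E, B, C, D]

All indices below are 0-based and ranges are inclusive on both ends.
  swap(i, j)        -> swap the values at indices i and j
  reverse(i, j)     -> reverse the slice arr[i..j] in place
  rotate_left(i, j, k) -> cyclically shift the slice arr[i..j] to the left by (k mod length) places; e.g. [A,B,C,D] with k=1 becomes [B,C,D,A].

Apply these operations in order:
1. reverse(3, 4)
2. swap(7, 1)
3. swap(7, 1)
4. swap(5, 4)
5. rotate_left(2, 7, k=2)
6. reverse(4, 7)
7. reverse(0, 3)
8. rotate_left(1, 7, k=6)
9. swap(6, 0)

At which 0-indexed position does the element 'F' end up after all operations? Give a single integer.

Answer: 0

Derivation:
After 1 (reverse(3, 4)): [A, H, F, E, G, B, C, D]
After 2 (swap(7, 1)): [A, D, F, E, G, B, C, H]
After 3 (swap(7, 1)): [A, H, F, E, G, B, C, D]
After 4 (swap(5, 4)): [A, H, F, E, B, G, C, D]
After 5 (rotate_left(2, 7, k=2)): [A, H, B, G, C, D, F, E]
After 6 (reverse(4, 7)): [A, H, B, G, E, F, D, C]
After 7 (reverse(0, 3)): [G, B, H, A, E, F, D, C]
After 8 (rotate_left(1, 7, k=6)): [G, C, B, H, A, E, F, D]
After 9 (swap(6, 0)): [F, C, B, H, A, E, G, D]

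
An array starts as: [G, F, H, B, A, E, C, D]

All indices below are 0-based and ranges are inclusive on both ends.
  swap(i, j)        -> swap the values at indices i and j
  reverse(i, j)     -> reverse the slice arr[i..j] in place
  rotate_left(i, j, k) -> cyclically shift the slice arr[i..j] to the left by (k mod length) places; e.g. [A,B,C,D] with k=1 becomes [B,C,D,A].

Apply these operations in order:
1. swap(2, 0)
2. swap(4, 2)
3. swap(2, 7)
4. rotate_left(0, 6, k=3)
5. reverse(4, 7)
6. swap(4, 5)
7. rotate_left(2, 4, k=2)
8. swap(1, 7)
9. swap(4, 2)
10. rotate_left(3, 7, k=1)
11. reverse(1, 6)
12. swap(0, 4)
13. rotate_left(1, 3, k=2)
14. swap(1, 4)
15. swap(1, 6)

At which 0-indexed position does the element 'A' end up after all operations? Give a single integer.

After 1 (swap(2, 0)): [H, F, G, B, A, E, C, D]
After 2 (swap(4, 2)): [H, F, A, B, G, E, C, D]
After 3 (swap(2, 7)): [H, F, D, B, G, E, C, A]
After 4 (rotate_left(0, 6, k=3)): [B, G, E, C, H, F, D, A]
After 5 (reverse(4, 7)): [B, G, E, C, A, D, F, H]
After 6 (swap(4, 5)): [B, G, E, C, D, A, F, H]
After 7 (rotate_left(2, 4, k=2)): [B, G, D, E, C, A, F, H]
After 8 (swap(1, 7)): [B, H, D, E, C, A, F, G]
After 9 (swap(4, 2)): [B, H, C, E, D, A, F, G]
After 10 (rotate_left(3, 7, k=1)): [B, H, C, D, A, F, G, E]
After 11 (reverse(1, 6)): [B, G, F, A, D, C, H, E]
After 12 (swap(0, 4)): [D, G, F, A, B, C, H, E]
After 13 (rotate_left(1, 3, k=2)): [D, A, G, F, B, C, H, E]
After 14 (swap(1, 4)): [D, B, G, F, A, C, H, E]
After 15 (swap(1, 6)): [D, H, G, F, A, C, B, E]

Answer: 4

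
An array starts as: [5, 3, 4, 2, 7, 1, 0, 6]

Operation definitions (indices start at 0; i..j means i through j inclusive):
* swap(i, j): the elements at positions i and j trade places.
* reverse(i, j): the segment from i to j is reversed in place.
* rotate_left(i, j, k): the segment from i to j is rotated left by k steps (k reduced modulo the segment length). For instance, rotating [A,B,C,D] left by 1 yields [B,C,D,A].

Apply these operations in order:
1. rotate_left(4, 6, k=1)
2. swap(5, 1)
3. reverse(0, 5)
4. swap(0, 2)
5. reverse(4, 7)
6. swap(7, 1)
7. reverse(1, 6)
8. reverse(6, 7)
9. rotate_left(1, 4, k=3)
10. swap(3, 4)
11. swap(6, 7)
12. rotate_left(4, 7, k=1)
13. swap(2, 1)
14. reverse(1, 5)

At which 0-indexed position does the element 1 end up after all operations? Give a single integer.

Answer: 6

Derivation:
After 1 (rotate_left(4, 6, k=1)): [5, 3, 4, 2, 1, 0, 7, 6]
After 2 (swap(5, 1)): [5, 0, 4, 2, 1, 3, 7, 6]
After 3 (reverse(0, 5)): [3, 1, 2, 4, 0, 5, 7, 6]
After 4 (swap(0, 2)): [2, 1, 3, 4, 0, 5, 7, 6]
After 5 (reverse(4, 7)): [2, 1, 3, 4, 6, 7, 5, 0]
After 6 (swap(7, 1)): [2, 0, 3, 4, 6, 7, 5, 1]
After 7 (reverse(1, 6)): [2, 5, 7, 6, 4, 3, 0, 1]
After 8 (reverse(6, 7)): [2, 5, 7, 6, 4, 3, 1, 0]
After 9 (rotate_left(1, 4, k=3)): [2, 4, 5, 7, 6, 3, 1, 0]
After 10 (swap(3, 4)): [2, 4, 5, 6, 7, 3, 1, 0]
After 11 (swap(6, 7)): [2, 4, 5, 6, 7, 3, 0, 1]
After 12 (rotate_left(4, 7, k=1)): [2, 4, 5, 6, 3, 0, 1, 7]
After 13 (swap(2, 1)): [2, 5, 4, 6, 3, 0, 1, 7]
After 14 (reverse(1, 5)): [2, 0, 3, 6, 4, 5, 1, 7]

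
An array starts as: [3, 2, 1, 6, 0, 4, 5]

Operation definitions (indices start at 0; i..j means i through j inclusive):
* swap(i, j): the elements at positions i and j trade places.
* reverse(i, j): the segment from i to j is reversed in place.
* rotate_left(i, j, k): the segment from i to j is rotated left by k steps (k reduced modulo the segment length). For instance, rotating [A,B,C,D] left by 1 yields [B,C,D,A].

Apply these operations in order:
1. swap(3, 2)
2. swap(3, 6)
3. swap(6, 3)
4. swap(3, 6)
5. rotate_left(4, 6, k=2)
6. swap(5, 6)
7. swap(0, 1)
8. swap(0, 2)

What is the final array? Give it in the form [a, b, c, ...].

Answer: [6, 3, 2, 5, 1, 4, 0]

Derivation:
After 1 (swap(3, 2)): [3, 2, 6, 1, 0, 4, 5]
After 2 (swap(3, 6)): [3, 2, 6, 5, 0, 4, 1]
After 3 (swap(6, 3)): [3, 2, 6, 1, 0, 4, 5]
After 4 (swap(3, 6)): [3, 2, 6, 5, 0, 4, 1]
After 5 (rotate_left(4, 6, k=2)): [3, 2, 6, 5, 1, 0, 4]
After 6 (swap(5, 6)): [3, 2, 6, 5, 1, 4, 0]
After 7 (swap(0, 1)): [2, 3, 6, 5, 1, 4, 0]
After 8 (swap(0, 2)): [6, 3, 2, 5, 1, 4, 0]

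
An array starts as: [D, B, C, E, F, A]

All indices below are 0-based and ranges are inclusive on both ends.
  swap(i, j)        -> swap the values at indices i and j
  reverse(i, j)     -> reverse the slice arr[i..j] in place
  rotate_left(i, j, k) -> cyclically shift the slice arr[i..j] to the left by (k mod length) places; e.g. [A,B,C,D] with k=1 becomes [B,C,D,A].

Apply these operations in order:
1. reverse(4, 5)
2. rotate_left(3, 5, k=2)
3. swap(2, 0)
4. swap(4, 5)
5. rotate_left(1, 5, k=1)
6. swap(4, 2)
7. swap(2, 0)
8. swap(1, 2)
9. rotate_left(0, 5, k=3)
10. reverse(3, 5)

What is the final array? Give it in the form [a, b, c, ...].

After 1 (reverse(4, 5)): [D, B, C, E, A, F]
After 2 (rotate_left(3, 5, k=2)): [D, B, C, F, E, A]
After 3 (swap(2, 0)): [C, B, D, F, E, A]
After 4 (swap(4, 5)): [C, B, D, F, A, E]
After 5 (rotate_left(1, 5, k=1)): [C, D, F, A, E, B]
After 6 (swap(4, 2)): [C, D, E, A, F, B]
After 7 (swap(2, 0)): [E, D, C, A, F, B]
After 8 (swap(1, 2)): [E, C, D, A, F, B]
After 9 (rotate_left(0, 5, k=3)): [A, F, B, E, C, D]
After 10 (reverse(3, 5)): [A, F, B, D, C, E]

Answer: [A, F, B, D, C, E]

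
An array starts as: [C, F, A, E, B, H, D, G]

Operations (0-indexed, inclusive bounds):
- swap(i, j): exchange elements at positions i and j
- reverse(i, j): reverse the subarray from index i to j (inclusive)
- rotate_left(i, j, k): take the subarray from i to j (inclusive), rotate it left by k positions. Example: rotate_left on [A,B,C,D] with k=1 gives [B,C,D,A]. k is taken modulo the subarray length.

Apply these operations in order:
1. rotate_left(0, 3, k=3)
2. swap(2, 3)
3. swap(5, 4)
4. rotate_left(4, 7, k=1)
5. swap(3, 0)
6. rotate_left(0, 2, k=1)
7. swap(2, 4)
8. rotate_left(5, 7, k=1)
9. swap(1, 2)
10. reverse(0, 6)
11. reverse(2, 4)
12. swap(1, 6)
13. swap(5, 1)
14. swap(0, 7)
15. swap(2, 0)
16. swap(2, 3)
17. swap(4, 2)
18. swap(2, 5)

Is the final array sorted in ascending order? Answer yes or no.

Answer: yes

Derivation:
After 1 (rotate_left(0, 3, k=3)): [E, C, F, A, B, H, D, G]
After 2 (swap(2, 3)): [E, C, A, F, B, H, D, G]
After 3 (swap(5, 4)): [E, C, A, F, H, B, D, G]
After 4 (rotate_left(4, 7, k=1)): [E, C, A, F, B, D, G, H]
After 5 (swap(3, 0)): [F, C, A, E, B, D, G, H]
After 6 (rotate_left(0, 2, k=1)): [C, A, F, E, B, D, G, H]
After 7 (swap(2, 4)): [C, A, B, E, F, D, G, H]
After 8 (rotate_left(5, 7, k=1)): [C, A, B, E, F, G, H, D]
After 9 (swap(1, 2)): [C, B, A, E, F, G, H, D]
After 10 (reverse(0, 6)): [H, G, F, E, A, B, C, D]
After 11 (reverse(2, 4)): [H, G, A, E, F, B, C, D]
After 12 (swap(1, 6)): [H, C, A, E, F, B, G, D]
After 13 (swap(5, 1)): [H, B, A, E, F, C, G, D]
After 14 (swap(0, 7)): [D, B, A, E, F, C, G, H]
After 15 (swap(2, 0)): [A, B, D, E, F, C, G, H]
After 16 (swap(2, 3)): [A, B, E, D, F, C, G, H]
After 17 (swap(4, 2)): [A, B, F, D, E, C, G, H]
After 18 (swap(2, 5)): [A, B, C, D, E, F, G, H]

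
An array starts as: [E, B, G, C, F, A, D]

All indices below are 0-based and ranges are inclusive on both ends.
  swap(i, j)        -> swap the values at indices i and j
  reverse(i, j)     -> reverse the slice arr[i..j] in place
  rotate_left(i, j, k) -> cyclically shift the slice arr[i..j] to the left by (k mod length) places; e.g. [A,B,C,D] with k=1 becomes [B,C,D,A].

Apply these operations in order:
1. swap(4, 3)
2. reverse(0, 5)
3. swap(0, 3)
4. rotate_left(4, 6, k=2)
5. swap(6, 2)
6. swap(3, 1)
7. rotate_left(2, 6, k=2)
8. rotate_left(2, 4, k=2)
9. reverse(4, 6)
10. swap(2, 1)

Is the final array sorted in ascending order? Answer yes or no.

After 1 (swap(4, 3)): [E, B, G, F, C, A, D]
After 2 (reverse(0, 5)): [A, C, F, G, B, E, D]
After 3 (swap(0, 3)): [G, C, F, A, B, E, D]
After 4 (rotate_left(4, 6, k=2)): [G, C, F, A, D, B, E]
After 5 (swap(6, 2)): [G, C, E, A, D, B, F]
After 6 (swap(3, 1)): [G, A, E, C, D, B, F]
After 7 (rotate_left(2, 6, k=2)): [G, A, D, B, F, E, C]
After 8 (rotate_left(2, 4, k=2)): [G, A, F, D, B, E, C]
After 9 (reverse(4, 6)): [G, A, F, D, C, E, B]
After 10 (swap(2, 1)): [G, F, A, D, C, E, B]

Answer: no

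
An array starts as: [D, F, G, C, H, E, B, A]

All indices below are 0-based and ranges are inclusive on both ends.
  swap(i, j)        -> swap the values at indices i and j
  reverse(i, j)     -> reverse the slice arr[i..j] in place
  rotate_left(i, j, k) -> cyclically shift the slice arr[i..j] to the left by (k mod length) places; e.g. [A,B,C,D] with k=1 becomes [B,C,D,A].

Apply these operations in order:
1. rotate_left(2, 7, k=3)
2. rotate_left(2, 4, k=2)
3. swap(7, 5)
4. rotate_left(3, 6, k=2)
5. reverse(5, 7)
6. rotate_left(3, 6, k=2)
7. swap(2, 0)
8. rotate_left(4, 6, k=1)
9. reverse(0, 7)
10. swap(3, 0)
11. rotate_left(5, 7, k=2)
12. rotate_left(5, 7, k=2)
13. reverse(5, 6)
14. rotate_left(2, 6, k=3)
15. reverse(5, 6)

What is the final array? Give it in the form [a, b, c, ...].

Answer: [H, B, A, F, C, G, E, D]

Derivation:
After 1 (rotate_left(2, 7, k=3)): [D, F, E, B, A, G, C, H]
After 2 (rotate_left(2, 4, k=2)): [D, F, A, E, B, G, C, H]
After 3 (swap(7, 5)): [D, F, A, E, B, H, C, G]
After 4 (rotate_left(3, 6, k=2)): [D, F, A, H, C, E, B, G]
After 5 (reverse(5, 7)): [D, F, A, H, C, G, B, E]
After 6 (rotate_left(3, 6, k=2)): [D, F, A, G, B, H, C, E]
After 7 (swap(2, 0)): [A, F, D, G, B, H, C, E]
After 8 (rotate_left(4, 6, k=1)): [A, F, D, G, H, C, B, E]
After 9 (reverse(0, 7)): [E, B, C, H, G, D, F, A]
After 10 (swap(3, 0)): [H, B, C, E, G, D, F, A]
After 11 (rotate_left(5, 7, k=2)): [H, B, C, E, G, A, D, F]
After 12 (rotate_left(5, 7, k=2)): [H, B, C, E, G, F, A, D]
After 13 (reverse(5, 6)): [H, B, C, E, G, A, F, D]
After 14 (rotate_left(2, 6, k=3)): [H, B, A, F, C, E, G, D]
After 15 (reverse(5, 6)): [H, B, A, F, C, G, E, D]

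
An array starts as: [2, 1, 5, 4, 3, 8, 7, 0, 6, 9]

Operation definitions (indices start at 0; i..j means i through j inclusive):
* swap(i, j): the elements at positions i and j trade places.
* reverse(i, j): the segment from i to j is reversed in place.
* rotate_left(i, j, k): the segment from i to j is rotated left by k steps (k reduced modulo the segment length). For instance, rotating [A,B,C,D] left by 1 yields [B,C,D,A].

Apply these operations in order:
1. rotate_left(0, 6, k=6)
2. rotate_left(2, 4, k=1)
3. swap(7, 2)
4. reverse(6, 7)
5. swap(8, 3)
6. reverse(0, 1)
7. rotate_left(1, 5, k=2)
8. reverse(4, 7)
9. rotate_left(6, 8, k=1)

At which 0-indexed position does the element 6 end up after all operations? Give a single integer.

After 1 (rotate_left(0, 6, k=6)): [7, 2, 1, 5, 4, 3, 8, 0, 6, 9]
After 2 (rotate_left(2, 4, k=1)): [7, 2, 5, 4, 1, 3, 8, 0, 6, 9]
After 3 (swap(7, 2)): [7, 2, 0, 4, 1, 3, 8, 5, 6, 9]
After 4 (reverse(6, 7)): [7, 2, 0, 4, 1, 3, 5, 8, 6, 9]
After 5 (swap(8, 3)): [7, 2, 0, 6, 1, 3, 5, 8, 4, 9]
After 6 (reverse(0, 1)): [2, 7, 0, 6, 1, 3, 5, 8, 4, 9]
After 7 (rotate_left(1, 5, k=2)): [2, 6, 1, 3, 7, 0, 5, 8, 4, 9]
After 8 (reverse(4, 7)): [2, 6, 1, 3, 8, 5, 0, 7, 4, 9]
After 9 (rotate_left(6, 8, k=1)): [2, 6, 1, 3, 8, 5, 7, 4, 0, 9]

Answer: 1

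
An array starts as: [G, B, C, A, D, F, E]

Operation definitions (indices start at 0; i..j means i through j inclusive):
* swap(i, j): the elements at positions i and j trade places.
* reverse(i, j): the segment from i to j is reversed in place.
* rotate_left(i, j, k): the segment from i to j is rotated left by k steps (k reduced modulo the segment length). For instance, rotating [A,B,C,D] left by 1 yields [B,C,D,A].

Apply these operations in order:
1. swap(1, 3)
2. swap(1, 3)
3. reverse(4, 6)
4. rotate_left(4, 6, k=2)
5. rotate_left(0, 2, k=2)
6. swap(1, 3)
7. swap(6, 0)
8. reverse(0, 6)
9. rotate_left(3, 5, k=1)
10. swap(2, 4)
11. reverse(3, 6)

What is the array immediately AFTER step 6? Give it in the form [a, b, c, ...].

Answer: [C, A, B, G, D, E, F]

Derivation:
After 1 (swap(1, 3)): [G, A, C, B, D, F, E]
After 2 (swap(1, 3)): [G, B, C, A, D, F, E]
After 3 (reverse(4, 6)): [G, B, C, A, E, F, D]
After 4 (rotate_left(4, 6, k=2)): [G, B, C, A, D, E, F]
After 5 (rotate_left(0, 2, k=2)): [C, G, B, A, D, E, F]
After 6 (swap(1, 3)): [C, A, B, G, D, E, F]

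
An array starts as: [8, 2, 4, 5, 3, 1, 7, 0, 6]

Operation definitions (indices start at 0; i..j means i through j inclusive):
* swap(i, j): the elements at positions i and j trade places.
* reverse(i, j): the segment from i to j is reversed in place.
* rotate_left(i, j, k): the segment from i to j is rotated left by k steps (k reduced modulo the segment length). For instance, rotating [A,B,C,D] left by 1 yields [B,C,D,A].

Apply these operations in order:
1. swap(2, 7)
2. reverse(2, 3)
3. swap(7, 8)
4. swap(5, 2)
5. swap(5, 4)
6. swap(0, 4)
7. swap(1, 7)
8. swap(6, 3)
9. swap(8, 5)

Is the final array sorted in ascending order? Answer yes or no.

After 1 (swap(2, 7)): [8, 2, 0, 5, 3, 1, 7, 4, 6]
After 2 (reverse(2, 3)): [8, 2, 5, 0, 3, 1, 7, 4, 6]
After 3 (swap(7, 8)): [8, 2, 5, 0, 3, 1, 7, 6, 4]
After 4 (swap(5, 2)): [8, 2, 1, 0, 3, 5, 7, 6, 4]
After 5 (swap(5, 4)): [8, 2, 1, 0, 5, 3, 7, 6, 4]
After 6 (swap(0, 4)): [5, 2, 1, 0, 8, 3, 7, 6, 4]
After 7 (swap(1, 7)): [5, 6, 1, 0, 8, 3, 7, 2, 4]
After 8 (swap(6, 3)): [5, 6, 1, 7, 8, 3, 0, 2, 4]
After 9 (swap(8, 5)): [5, 6, 1, 7, 8, 4, 0, 2, 3]

Answer: no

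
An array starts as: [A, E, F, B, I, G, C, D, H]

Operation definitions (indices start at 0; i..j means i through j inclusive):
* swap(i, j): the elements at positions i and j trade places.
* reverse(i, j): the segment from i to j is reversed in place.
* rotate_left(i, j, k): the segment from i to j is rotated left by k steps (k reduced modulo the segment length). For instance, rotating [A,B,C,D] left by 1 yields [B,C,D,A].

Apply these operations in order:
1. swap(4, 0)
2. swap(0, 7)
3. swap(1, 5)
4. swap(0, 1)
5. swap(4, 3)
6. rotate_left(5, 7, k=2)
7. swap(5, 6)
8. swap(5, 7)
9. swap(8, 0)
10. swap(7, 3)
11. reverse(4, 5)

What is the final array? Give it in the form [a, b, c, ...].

After 1 (swap(4, 0)): [I, E, F, B, A, G, C, D, H]
After 2 (swap(0, 7)): [D, E, F, B, A, G, C, I, H]
After 3 (swap(1, 5)): [D, G, F, B, A, E, C, I, H]
After 4 (swap(0, 1)): [G, D, F, B, A, E, C, I, H]
After 5 (swap(4, 3)): [G, D, F, A, B, E, C, I, H]
After 6 (rotate_left(5, 7, k=2)): [G, D, F, A, B, I, E, C, H]
After 7 (swap(5, 6)): [G, D, F, A, B, E, I, C, H]
After 8 (swap(5, 7)): [G, D, F, A, B, C, I, E, H]
After 9 (swap(8, 0)): [H, D, F, A, B, C, I, E, G]
After 10 (swap(7, 3)): [H, D, F, E, B, C, I, A, G]
After 11 (reverse(4, 5)): [H, D, F, E, C, B, I, A, G]

Answer: [H, D, F, E, C, B, I, A, G]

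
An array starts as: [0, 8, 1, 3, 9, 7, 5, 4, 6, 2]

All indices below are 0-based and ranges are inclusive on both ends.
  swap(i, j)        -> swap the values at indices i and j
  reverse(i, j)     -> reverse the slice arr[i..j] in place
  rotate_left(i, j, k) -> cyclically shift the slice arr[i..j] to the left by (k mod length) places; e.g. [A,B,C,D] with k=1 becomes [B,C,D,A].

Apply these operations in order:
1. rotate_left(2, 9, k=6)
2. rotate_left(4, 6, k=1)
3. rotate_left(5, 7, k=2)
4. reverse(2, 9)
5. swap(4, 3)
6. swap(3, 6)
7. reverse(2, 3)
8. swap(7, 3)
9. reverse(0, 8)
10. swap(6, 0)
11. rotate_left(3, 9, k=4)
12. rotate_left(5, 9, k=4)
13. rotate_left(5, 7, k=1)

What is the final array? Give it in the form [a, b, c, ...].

After 1 (rotate_left(2, 9, k=6)): [0, 8, 6, 2, 1, 3, 9, 7, 5, 4]
After 2 (rotate_left(4, 6, k=1)): [0, 8, 6, 2, 3, 9, 1, 7, 5, 4]
After 3 (rotate_left(5, 7, k=2)): [0, 8, 6, 2, 3, 7, 9, 1, 5, 4]
After 4 (reverse(2, 9)): [0, 8, 4, 5, 1, 9, 7, 3, 2, 6]
After 5 (swap(4, 3)): [0, 8, 4, 1, 5, 9, 7, 3, 2, 6]
After 6 (swap(3, 6)): [0, 8, 4, 7, 5, 9, 1, 3, 2, 6]
After 7 (reverse(2, 3)): [0, 8, 7, 4, 5, 9, 1, 3, 2, 6]
After 8 (swap(7, 3)): [0, 8, 7, 3, 5, 9, 1, 4, 2, 6]
After 9 (reverse(0, 8)): [2, 4, 1, 9, 5, 3, 7, 8, 0, 6]
After 10 (swap(6, 0)): [7, 4, 1, 9, 5, 3, 2, 8, 0, 6]
After 11 (rotate_left(3, 9, k=4)): [7, 4, 1, 8, 0, 6, 9, 5, 3, 2]
After 12 (rotate_left(5, 9, k=4)): [7, 4, 1, 8, 0, 2, 6, 9, 5, 3]
After 13 (rotate_left(5, 7, k=1)): [7, 4, 1, 8, 0, 6, 9, 2, 5, 3]

Answer: [7, 4, 1, 8, 0, 6, 9, 2, 5, 3]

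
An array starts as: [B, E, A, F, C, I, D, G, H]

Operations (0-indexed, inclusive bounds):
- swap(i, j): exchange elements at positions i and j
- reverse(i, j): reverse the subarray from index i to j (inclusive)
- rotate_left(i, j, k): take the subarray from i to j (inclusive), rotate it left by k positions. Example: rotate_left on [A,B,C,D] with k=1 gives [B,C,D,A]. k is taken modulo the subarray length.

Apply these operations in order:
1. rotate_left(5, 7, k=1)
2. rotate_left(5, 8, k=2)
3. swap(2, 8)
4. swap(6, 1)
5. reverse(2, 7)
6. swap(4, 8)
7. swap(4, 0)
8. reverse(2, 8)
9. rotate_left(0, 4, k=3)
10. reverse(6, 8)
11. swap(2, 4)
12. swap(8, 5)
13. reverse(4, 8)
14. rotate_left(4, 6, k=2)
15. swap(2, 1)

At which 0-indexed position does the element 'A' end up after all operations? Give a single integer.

After 1 (rotate_left(5, 7, k=1)): [B, E, A, F, C, D, G, I, H]
After 2 (rotate_left(5, 8, k=2)): [B, E, A, F, C, I, H, D, G]
After 3 (swap(2, 8)): [B, E, G, F, C, I, H, D, A]
After 4 (swap(6, 1)): [B, H, G, F, C, I, E, D, A]
After 5 (reverse(2, 7)): [B, H, D, E, I, C, F, G, A]
After 6 (swap(4, 8)): [B, H, D, E, A, C, F, G, I]
After 7 (swap(4, 0)): [A, H, D, E, B, C, F, G, I]
After 8 (reverse(2, 8)): [A, H, I, G, F, C, B, E, D]
After 9 (rotate_left(0, 4, k=3)): [G, F, A, H, I, C, B, E, D]
After 10 (reverse(6, 8)): [G, F, A, H, I, C, D, E, B]
After 11 (swap(2, 4)): [G, F, I, H, A, C, D, E, B]
After 12 (swap(8, 5)): [G, F, I, H, A, B, D, E, C]
After 13 (reverse(4, 8)): [G, F, I, H, C, E, D, B, A]
After 14 (rotate_left(4, 6, k=2)): [G, F, I, H, D, C, E, B, A]
After 15 (swap(2, 1)): [G, I, F, H, D, C, E, B, A]

Answer: 8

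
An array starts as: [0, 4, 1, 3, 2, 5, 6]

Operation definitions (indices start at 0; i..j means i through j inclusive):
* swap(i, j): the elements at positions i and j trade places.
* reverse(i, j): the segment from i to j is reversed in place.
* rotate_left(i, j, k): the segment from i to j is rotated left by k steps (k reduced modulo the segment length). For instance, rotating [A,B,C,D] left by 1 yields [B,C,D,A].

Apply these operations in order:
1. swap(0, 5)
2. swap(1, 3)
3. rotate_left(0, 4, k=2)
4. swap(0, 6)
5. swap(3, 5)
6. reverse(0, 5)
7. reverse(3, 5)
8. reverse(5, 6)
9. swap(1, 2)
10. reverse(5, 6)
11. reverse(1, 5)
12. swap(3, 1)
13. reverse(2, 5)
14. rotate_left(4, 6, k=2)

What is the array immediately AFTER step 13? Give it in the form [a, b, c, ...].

After 1 (swap(0, 5)): [5, 4, 1, 3, 2, 0, 6]
After 2 (swap(1, 3)): [5, 3, 1, 4, 2, 0, 6]
After 3 (rotate_left(0, 4, k=2)): [1, 4, 2, 5, 3, 0, 6]
After 4 (swap(0, 6)): [6, 4, 2, 5, 3, 0, 1]
After 5 (swap(3, 5)): [6, 4, 2, 0, 3, 5, 1]
After 6 (reverse(0, 5)): [5, 3, 0, 2, 4, 6, 1]
After 7 (reverse(3, 5)): [5, 3, 0, 6, 4, 2, 1]
After 8 (reverse(5, 6)): [5, 3, 0, 6, 4, 1, 2]
After 9 (swap(1, 2)): [5, 0, 3, 6, 4, 1, 2]
After 10 (reverse(5, 6)): [5, 0, 3, 6, 4, 2, 1]
After 11 (reverse(1, 5)): [5, 2, 4, 6, 3, 0, 1]
After 12 (swap(3, 1)): [5, 6, 4, 2, 3, 0, 1]
After 13 (reverse(2, 5)): [5, 6, 0, 3, 2, 4, 1]

Answer: [5, 6, 0, 3, 2, 4, 1]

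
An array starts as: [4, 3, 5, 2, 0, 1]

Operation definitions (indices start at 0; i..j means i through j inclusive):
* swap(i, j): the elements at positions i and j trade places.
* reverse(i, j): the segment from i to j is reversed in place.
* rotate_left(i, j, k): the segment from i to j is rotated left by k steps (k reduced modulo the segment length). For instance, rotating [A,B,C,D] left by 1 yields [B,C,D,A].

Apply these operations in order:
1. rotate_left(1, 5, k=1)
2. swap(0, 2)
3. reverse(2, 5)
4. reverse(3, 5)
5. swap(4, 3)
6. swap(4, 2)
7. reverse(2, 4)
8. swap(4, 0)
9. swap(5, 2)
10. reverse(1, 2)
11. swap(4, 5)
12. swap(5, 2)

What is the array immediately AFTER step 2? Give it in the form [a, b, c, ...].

Answer: [2, 5, 4, 0, 1, 3]

Derivation:
After 1 (rotate_left(1, 5, k=1)): [4, 5, 2, 0, 1, 3]
After 2 (swap(0, 2)): [2, 5, 4, 0, 1, 3]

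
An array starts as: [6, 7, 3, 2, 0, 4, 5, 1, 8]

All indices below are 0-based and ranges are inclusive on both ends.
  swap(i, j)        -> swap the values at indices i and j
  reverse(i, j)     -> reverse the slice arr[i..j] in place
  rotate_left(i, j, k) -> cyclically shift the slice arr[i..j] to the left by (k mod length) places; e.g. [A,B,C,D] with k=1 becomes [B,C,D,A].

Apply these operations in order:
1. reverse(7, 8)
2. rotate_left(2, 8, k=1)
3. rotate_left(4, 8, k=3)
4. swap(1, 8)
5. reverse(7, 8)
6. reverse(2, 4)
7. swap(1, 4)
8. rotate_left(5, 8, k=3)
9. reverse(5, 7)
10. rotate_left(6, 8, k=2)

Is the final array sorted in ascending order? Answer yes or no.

After 1 (reverse(7, 8)): [6, 7, 3, 2, 0, 4, 5, 8, 1]
After 2 (rotate_left(2, 8, k=1)): [6, 7, 2, 0, 4, 5, 8, 1, 3]
After 3 (rotate_left(4, 8, k=3)): [6, 7, 2, 0, 1, 3, 4, 5, 8]
After 4 (swap(1, 8)): [6, 8, 2, 0, 1, 3, 4, 5, 7]
After 5 (reverse(7, 8)): [6, 8, 2, 0, 1, 3, 4, 7, 5]
After 6 (reverse(2, 4)): [6, 8, 1, 0, 2, 3, 4, 7, 5]
After 7 (swap(1, 4)): [6, 2, 1, 0, 8, 3, 4, 7, 5]
After 8 (rotate_left(5, 8, k=3)): [6, 2, 1, 0, 8, 5, 3, 4, 7]
After 9 (reverse(5, 7)): [6, 2, 1, 0, 8, 4, 3, 5, 7]
After 10 (rotate_left(6, 8, k=2)): [6, 2, 1, 0, 8, 4, 7, 3, 5]

Answer: no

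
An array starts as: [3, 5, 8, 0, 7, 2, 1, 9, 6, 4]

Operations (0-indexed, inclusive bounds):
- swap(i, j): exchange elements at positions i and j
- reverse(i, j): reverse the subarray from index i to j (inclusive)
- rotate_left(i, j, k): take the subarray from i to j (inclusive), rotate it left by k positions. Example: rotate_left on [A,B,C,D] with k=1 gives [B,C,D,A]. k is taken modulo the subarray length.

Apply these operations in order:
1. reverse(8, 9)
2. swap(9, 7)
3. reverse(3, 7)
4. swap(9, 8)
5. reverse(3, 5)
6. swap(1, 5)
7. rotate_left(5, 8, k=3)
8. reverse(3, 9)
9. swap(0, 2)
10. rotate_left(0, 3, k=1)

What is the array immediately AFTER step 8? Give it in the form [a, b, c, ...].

Answer: [3, 6, 8, 4, 0, 7, 5, 9, 1, 2]

Derivation:
After 1 (reverse(8, 9)): [3, 5, 8, 0, 7, 2, 1, 9, 4, 6]
After 2 (swap(9, 7)): [3, 5, 8, 0, 7, 2, 1, 6, 4, 9]
After 3 (reverse(3, 7)): [3, 5, 8, 6, 1, 2, 7, 0, 4, 9]
After 4 (swap(9, 8)): [3, 5, 8, 6, 1, 2, 7, 0, 9, 4]
After 5 (reverse(3, 5)): [3, 5, 8, 2, 1, 6, 7, 0, 9, 4]
After 6 (swap(1, 5)): [3, 6, 8, 2, 1, 5, 7, 0, 9, 4]
After 7 (rotate_left(5, 8, k=3)): [3, 6, 8, 2, 1, 9, 5, 7, 0, 4]
After 8 (reverse(3, 9)): [3, 6, 8, 4, 0, 7, 5, 9, 1, 2]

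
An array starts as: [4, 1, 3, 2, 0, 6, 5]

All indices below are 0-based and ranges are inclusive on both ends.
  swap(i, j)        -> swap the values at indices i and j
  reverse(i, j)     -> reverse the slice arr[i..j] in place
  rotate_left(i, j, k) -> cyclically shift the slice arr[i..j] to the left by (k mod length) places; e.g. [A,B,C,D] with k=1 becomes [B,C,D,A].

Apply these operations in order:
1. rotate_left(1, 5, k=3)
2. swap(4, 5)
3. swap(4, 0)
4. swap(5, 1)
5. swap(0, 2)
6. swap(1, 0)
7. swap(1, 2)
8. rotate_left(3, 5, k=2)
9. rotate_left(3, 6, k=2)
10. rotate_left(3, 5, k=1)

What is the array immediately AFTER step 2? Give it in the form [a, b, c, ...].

After 1 (rotate_left(1, 5, k=3)): [4, 0, 6, 1, 3, 2, 5]
After 2 (swap(4, 5)): [4, 0, 6, 1, 2, 3, 5]

Answer: [4, 0, 6, 1, 2, 3, 5]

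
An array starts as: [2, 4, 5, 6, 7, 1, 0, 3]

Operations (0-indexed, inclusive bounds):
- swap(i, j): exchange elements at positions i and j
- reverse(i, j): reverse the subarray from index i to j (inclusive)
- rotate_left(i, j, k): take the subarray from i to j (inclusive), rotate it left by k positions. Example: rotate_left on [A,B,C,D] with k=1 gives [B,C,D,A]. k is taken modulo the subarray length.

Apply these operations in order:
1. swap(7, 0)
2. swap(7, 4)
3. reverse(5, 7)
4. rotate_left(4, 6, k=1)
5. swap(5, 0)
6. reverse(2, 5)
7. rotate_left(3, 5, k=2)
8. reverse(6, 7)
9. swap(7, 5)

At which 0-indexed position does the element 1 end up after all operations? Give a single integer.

Answer: 6

Derivation:
After 1 (swap(7, 0)): [3, 4, 5, 6, 7, 1, 0, 2]
After 2 (swap(7, 4)): [3, 4, 5, 6, 2, 1, 0, 7]
After 3 (reverse(5, 7)): [3, 4, 5, 6, 2, 7, 0, 1]
After 4 (rotate_left(4, 6, k=1)): [3, 4, 5, 6, 7, 0, 2, 1]
After 5 (swap(5, 0)): [0, 4, 5, 6, 7, 3, 2, 1]
After 6 (reverse(2, 5)): [0, 4, 3, 7, 6, 5, 2, 1]
After 7 (rotate_left(3, 5, k=2)): [0, 4, 3, 5, 7, 6, 2, 1]
After 8 (reverse(6, 7)): [0, 4, 3, 5, 7, 6, 1, 2]
After 9 (swap(7, 5)): [0, 4, 3, 5, 7, 2, 1, 6]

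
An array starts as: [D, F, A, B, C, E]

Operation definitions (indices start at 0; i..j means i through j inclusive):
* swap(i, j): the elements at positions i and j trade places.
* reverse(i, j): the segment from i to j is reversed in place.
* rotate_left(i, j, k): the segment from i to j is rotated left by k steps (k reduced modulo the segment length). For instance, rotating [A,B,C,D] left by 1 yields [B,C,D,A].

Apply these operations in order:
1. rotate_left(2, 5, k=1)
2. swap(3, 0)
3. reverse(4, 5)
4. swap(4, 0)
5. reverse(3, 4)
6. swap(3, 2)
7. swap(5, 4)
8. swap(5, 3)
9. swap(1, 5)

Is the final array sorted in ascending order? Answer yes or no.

Answer: yes

Derivation:
After 1 (rotate_left(2, 5, k=1)): [D, F, B, C, E, A]
After 2 (swap(3, 0)): [C, F, B, D, E, A]
After 3 (reverse(4, 5)): [C, F, B, D, A, E]
After 4 (swap(4, 0)): [A, F, B, D, C, E]
After 5 (reverse(3, 4)): [A, F, B, C, D, E]
After 6 (swap(3, 2)): [A, F, C, B, D, E]
After 7 (swap(5, 4)): [A, F, C, B, E, D]
After 8 (swap(5, 3)): [A, F, C, D, E, B]
After 9 (swap(1, 5)): [A, B, C, D, E, F]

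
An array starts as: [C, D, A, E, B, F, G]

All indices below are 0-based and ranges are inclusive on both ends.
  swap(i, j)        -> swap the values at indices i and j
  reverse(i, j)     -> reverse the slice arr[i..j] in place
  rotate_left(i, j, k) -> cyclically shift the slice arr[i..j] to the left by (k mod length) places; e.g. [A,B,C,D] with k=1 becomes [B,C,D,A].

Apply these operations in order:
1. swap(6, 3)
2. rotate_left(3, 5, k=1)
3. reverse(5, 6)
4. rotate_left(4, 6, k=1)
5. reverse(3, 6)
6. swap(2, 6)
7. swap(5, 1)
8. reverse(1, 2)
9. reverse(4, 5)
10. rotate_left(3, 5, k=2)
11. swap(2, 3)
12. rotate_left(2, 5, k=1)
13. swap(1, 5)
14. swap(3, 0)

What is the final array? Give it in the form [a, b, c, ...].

After 1 (swap(6, 3)): [C, D, A, G, B, F, E]
After 2 (rotate_left(3, 5, k=1)): [C, D, A, B, F, G, E]
After 3 (reverse(5, 6)): [C, D, A, B, F, E, G]
After 4 (rotate_left(4, 6, k=1)): [C, D, A, B, E, G, F]
After 5 (reverse(3, 6)): [C, D, A, F, G, E, B]
After 6 (swap(2, 6)): [C, D, B, F, G, E, A]
After 7 (swap(5, 1)): [C, E, B, F, G, D, A]
After 8 (reverse(1, 2)): [C, B, E, F, G, D, A]
After 9 (reverse(4, 5)): [C, B, E, F, D, G, A]
After 10 (rotate_left(3, 5, k=2)): [C, B, E, G, F, D, A]
After 11 (swap(2, 3)): [C, B, G, E, F, D, A]
After 12 (rotate_left(2, 5, k=1)): [C, B, E, F, D, G, A]
After 13 (swap(1, 5)): [C, G, E, F, D, B, A]
After 14 (swap(3, 0)): [F, G, E, C, D, B, A]

Answer: [F, G, E, C, D, B, A]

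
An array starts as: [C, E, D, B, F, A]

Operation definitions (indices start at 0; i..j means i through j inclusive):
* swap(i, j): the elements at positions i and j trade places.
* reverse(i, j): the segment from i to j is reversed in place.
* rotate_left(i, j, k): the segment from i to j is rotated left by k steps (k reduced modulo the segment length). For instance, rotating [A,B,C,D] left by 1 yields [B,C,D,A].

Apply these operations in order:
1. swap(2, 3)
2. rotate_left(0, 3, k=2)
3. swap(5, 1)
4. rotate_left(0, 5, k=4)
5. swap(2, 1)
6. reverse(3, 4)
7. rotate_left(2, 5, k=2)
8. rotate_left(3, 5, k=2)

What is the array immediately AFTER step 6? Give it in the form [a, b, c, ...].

Answer: [F, B, D, C, A, E]

Derivation:
After 1 (swap(2, 3)): [C, E, B, D, F, A]
After 2 (rotate_left(0, 3, k=2)): [B, D, C, E, F, A]
After 3 (swap(5, 1)): [B, A, C, E, F, D]
After 4 (rotate_left(0, 5, k=4)): [F, D, B, A, C, E]
After 5 (swap(2, 1)): [F, B, D, A, C, E]
After 6 (reverse(3, 4)): [F, B, D, C, A, E]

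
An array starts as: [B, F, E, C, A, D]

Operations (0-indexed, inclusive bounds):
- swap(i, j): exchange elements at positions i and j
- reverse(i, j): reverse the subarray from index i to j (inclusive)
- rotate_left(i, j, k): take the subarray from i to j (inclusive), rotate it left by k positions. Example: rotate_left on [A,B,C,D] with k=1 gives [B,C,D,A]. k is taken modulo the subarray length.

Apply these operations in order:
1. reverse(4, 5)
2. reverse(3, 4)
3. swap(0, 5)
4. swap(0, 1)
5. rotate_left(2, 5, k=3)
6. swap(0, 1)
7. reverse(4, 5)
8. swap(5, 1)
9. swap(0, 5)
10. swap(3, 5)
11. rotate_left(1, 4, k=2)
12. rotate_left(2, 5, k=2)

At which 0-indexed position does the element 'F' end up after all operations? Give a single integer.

After 1 (reverse(4, 5)): [B, F, E, C, D, A]
After 2 (reverse(3, 4)): [B, F, E, D, C, A]
After 3 (swap(0, 5)): [A, F, E, D, C, B]
After 4 (swap(0, 1)): [F, A, E, D, C, B]
After 5 (rotate_left(2, 5, k=3)): [F, A, B, E, D, C]
After 6 (swap(0, 1)): [A, F, B, E, D, C]
After 7 (reverse(4, 5)): [A, F, B, E, C, D]
After 8 (swap(5, 1)): [A, D, B, E, C, F]
After 9 (swap(0, 5)): [F, D, B, E, C, A]
After 10 (swap(3, 5)): [F, D, B, A, C, E]
After 11 (rotate_left(1, 4, k=2)): [F, A, C, D, B, E]
After 12 (rotate_left(2, 5, k=2)): [F, A, B, E, C, D]

Answer: 0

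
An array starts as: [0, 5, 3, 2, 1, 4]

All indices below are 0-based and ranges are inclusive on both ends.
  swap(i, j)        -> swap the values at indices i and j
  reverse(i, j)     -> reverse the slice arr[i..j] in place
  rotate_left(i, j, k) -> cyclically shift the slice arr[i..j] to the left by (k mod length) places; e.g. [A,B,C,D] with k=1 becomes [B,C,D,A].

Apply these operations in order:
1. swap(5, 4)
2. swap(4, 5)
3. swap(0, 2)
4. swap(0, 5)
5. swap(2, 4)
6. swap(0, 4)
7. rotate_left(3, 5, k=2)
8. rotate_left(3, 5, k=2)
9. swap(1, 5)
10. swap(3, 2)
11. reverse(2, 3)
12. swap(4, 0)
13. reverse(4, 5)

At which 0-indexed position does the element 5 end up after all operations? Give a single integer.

Answer: 4

Derivation:
After 1 (swap(5, 4)): [0, 5, 3, 2, 4, 1]
After 2 (swap(4, 5)): [0, 5, 3, 2, 1, 4]
After 3 (swap(0, 2)): [3, 5, 0, 2, 1, 4]
After 4 (swap(0, 5)): [4, 5, 0, 2, 1, 3]
After 5 (swap(2, 4)): [4, 5, 1, 2, 0, 3]
After 6 (swap(0, 4)): [0, 5, 1, 2, 4, 3]
After 7 (rotate_left(3, 5, k=2)): [0, 5, 1, 3, 2, 4]
After 8 (rotate_left(3, 5, k=2)): [0, 5, 1, 4, 3, 2]
After 9 (swap(1, 5)): [0, 2, 1, 4, 3, 5]
After 10 (swap(3, 2)): [0, 2, 4, 1, 3, 5]
After 11 (reverse(2, 3)): [0, 2, 1, 4, 3, 5]
After 12 (swap(4, 0)): [3, 2, 1, 4, 0, 5]
After 13 (reverse(4, 5)): [3, 2, 1, 4, 5, 0]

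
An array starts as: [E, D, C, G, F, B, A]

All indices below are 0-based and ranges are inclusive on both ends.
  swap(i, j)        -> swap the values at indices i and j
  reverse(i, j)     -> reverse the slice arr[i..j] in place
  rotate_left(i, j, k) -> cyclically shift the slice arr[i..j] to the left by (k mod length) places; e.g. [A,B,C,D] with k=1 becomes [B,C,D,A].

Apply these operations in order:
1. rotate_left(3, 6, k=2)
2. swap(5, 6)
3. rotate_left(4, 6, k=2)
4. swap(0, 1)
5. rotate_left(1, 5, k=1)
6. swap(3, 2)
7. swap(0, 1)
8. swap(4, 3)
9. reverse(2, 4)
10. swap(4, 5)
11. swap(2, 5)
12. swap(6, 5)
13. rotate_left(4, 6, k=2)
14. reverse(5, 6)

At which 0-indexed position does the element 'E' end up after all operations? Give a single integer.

Answer: 6

Derivation:
After 1 (rotate_left(3, 6, k=2)): [E, D, C, B, A, G, F]
After 2 (swap(5, 6)): [E, D, C, B, A, F, G]
After 3 (rotate_left(4, 6, k=2)): [E, D, C, B, G, A, F]
After 4 (swap(0, 1)): [D, E, C, B, G, A, F]
After 5 (rotate_left(1, 5, k=1)): [D, C, B, G, A, E, F]
After 6 (swap(3, 2)): [D, C, G, B, A, E, F]
After 7 (swap(0, 1)): [C, D, G, B, A, E, F]
After 8 (swap(4, 3)): [C, D, G, A, B, E, F]
After 9 (reverse(2, 4)): [C, D, B, A, G, E, F]
After 10 (swap(4, 5)): [C, D, B, A, E, G, F]
After 11 (swap(2, 5)): [C, D, G, A, E, B, F]
After 12 (swap(6, 5)): [C, D, G, A, E, F, B]
After 13 (rotate_left(4, 6, k=2)): [C, D, G, A, B, E, F]
After 14 (reverse(5, 6)): [C, D, G, A, B, F, E]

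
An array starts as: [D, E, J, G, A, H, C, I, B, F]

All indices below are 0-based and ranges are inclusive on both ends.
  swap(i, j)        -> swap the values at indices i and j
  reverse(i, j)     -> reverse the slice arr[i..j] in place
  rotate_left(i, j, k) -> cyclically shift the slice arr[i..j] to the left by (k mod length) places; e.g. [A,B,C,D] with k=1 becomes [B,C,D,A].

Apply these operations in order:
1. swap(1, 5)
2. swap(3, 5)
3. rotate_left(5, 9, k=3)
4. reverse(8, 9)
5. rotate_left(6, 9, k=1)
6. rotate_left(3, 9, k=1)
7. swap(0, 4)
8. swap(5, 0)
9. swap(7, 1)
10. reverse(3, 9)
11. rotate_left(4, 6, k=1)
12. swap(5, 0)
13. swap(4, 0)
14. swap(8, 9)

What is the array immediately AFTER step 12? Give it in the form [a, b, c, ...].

Answer: [I, C, J, E, H, G, F, B, D, A]

Derivation:
After 1 (swap(1, 5)): [D, H, J, G, A, E, C, I, B, F]
After 2 (swap(3, 5)): [D, H, J, E, A, G, C, I, B, F]
After 3 (rotate_left(5, 9, k=3)): [D, H, J, E, A, B, F, G, C, I]
After 4 (reverse(8, 9)): [D, H, J, E, A, B, F, G, I, C]
After 5 (rotate_left(6, 9, k=1)): [D, H, J, E, A, B, G, I, C, F]
After 6 (rotate_left(3, 9, k=1)): [D, H, J, A, B, G, I, C, F, E]
After 7 (swap(0, 4)): [B, H, J, A, D, G, I, C, F, E]
After 8 (swap(5, 0)): [G, H, J, A, D, B, I, C, F, E]
After 9 (swap(7, 1)): [G, C, J, A, D, B, I, H, F, E]
After 10 (reverse(3, 9)): [G, C, J, E, F, H, I, B, D, A]
After 11 (rotate_left(4, 6, k=1)): [G, C, J, E, H, I, F, B, D, A]
After 12 (swap(5, 0)): [I, C, J, E, H, G, F, B, D, A]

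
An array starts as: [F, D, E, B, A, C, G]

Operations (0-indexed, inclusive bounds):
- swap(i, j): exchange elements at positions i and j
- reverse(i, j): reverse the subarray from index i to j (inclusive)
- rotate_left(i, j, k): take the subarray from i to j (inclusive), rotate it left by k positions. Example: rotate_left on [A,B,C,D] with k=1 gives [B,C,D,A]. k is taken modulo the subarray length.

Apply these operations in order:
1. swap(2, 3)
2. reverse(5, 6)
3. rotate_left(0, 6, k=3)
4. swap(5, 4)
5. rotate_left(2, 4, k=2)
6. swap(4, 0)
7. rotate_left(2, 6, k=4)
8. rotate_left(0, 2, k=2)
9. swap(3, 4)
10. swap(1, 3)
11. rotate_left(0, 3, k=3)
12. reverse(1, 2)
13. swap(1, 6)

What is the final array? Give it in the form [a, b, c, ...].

Answer: [C, F, B, A, D, E, G]

Derivation:
After 1 (swap(2, 3)): [F, D, B, E, A, C, G]
After 2 (reverse(5, 6)): [F, D, B, E, A, G, C]
After 3 (rotate_left(0, 6, k=3)): [E, A, G, C, F, D, B]
After 4 (swap(5, 4)): [E, A, G, C, D, F, B]
After 5 (rotate_left(2, 4, k=2)): [E, A, D, G, C, F, B]
After 6 (swap(4, 0)): [C, A, D, G, E, F, B]
After 7 (rotate_left(2, 6, k=4)): [C, A, B, D, G, E, F]
After 8 (rotate_left(0, 2, k=2)): [B, C, A, D, G, E, F]
After 9 (swap(3, 4)): [B, C, A, G, D, E, F]
After 10 (swap(1, 3)): [B, G, A, C, D, E, F]
After 11 (rotate_left(0, 3, k=3)): [C, B, G, A, D, E, F]
After 12 (reverse(1, 2)): [C, G, B, A, D, E, F]
After 13 (swap(1, 6)): [C, F, B, A, D, E, G]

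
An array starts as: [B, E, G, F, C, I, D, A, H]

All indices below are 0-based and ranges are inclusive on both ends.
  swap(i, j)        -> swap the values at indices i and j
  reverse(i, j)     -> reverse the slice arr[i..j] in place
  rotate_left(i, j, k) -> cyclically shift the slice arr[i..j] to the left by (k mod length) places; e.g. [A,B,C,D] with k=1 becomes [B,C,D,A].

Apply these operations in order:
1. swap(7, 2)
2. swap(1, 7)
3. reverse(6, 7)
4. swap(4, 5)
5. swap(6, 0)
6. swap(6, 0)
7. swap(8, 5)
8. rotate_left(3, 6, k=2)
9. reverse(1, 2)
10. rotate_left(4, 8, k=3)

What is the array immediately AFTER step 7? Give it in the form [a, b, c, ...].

Answer: [B, G, A, F, I, H, E, D, C]

Derivation:
After 1 (swap(7, 2)): [B, E, A, F, C, I, D, G, H]
After 2 (swap(1, 7)): [B, G, A, F, C, I, D, E, H]
After 3 (reverse(6, 7)): [B, G, A, F, C, I, E, D, H]
After 4 (swap(4, 5)): [B, G, A, F, I, C, E, D, H]
After 5 (swap(6, 0)): [E, G, A, F, I, C, B, D, H]
After 6 (swap(6, 0)): [B, G, A, F, I, C, E, D, H]
After 7 (swap(8, 5)): [B, G, A, F, I, H, E, D, C]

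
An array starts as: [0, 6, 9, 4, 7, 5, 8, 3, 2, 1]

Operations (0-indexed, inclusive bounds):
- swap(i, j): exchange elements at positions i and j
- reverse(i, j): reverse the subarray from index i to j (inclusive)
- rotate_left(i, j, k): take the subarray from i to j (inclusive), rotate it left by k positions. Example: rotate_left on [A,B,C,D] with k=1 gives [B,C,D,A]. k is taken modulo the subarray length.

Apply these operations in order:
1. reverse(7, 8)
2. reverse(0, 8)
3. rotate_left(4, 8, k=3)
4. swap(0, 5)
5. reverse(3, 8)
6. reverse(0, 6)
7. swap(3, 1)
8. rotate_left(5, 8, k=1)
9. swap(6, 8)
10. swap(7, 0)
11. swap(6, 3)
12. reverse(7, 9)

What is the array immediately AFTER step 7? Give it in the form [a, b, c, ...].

After 1 (reverse(7, 8)): [0, 6, 9, 4, 7, 5, 8, 2, 3, 1]
After 2 (reverse(0, 8)): [3, 2, 8, 5, 7, 4, 9, 6, 0, 1]
After 3 (rotate_left(4, 8, k=3)): [3, 2, 8, 5, 6, 0, 7, 4, 9, 1]
After 4 (swap(0, 5)): [0, 2, 8, 5, 6, 3, 7, 4, 9, 1]
After 5 (reverse(3, 8)): [0, 2, 8, 9, 4, 7, 3, 6, 5, 1]
After 6 (reverse(0, 6)): [3, 7, 4, 9, 8, 2, 0, 6, 5, 1]
After 7 (swap(3, 1)): [3, 9, 4, 7, 8, 2, 0, 6, 5, 1]

Answer: [3, 9, 4, 7, 8, 2, 0, 6, 5, 1]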